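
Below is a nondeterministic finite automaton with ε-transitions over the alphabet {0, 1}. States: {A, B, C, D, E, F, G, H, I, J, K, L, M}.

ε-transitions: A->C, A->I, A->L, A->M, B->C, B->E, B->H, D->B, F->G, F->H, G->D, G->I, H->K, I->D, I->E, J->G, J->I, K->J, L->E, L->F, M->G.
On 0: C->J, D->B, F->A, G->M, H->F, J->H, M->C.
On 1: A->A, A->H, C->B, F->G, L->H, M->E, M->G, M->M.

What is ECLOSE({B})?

{B, C, D, E, G, H, I, J, K}

Start with {B}.
From B via ε: add C, E, H.
From H via ε: add K.
From K via ε: add J.
From J via ε: add G, I.
From G via ε: add D.
No new states can be added; the closed set is {B, C, D, E, G, H, I, J, K}.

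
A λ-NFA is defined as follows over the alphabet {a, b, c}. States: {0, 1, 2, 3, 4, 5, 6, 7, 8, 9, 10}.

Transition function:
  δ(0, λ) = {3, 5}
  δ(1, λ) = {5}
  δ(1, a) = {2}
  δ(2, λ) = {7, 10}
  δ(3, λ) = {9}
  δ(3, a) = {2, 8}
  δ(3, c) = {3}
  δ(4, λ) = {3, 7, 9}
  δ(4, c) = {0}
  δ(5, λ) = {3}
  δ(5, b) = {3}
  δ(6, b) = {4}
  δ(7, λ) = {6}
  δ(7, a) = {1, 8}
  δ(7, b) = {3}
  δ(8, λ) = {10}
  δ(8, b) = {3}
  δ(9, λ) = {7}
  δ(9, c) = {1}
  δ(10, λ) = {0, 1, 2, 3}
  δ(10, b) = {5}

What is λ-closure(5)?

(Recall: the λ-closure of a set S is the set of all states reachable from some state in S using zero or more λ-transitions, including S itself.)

Start with {5}.
From 5 via λ: add 3.
From 3 via λ: add 9.
From 9 via λ: add 7.
From 7 via λ: add 6.
No new states can be added; the closed set is {3, 5, 6, 7, 9}.

{3, 5, 6, 7, 9}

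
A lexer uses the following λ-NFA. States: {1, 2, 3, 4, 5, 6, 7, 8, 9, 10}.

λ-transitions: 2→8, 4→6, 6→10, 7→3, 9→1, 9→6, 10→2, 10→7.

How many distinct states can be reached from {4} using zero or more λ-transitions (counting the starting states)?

Start with {4}.
From 4 via λ: add 6.
From 6 via λ: add 10.
From 10 via λ: add 2, 7.
From 2 via λ: add 8.
From 7 via λ: add 3.
λ-closure = {2, 3, 4, 6, 7, 8, 10}, which has 7 states.

7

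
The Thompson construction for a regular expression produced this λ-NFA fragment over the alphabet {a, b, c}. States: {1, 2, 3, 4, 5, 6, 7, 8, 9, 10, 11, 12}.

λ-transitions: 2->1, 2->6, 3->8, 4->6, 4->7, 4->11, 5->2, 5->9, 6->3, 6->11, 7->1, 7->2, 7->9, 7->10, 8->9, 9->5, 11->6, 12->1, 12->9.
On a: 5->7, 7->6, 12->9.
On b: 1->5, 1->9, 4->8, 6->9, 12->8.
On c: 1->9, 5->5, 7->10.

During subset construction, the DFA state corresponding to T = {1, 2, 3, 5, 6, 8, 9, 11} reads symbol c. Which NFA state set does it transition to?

1 on c → {9}.
5 on c → {5}.
No c-transition from 2, 3, 6, 8, 9, 11.
Union after reading c: {5, 9}.
Now take the λ-closure:
From 5 via λ: add 2.
From 2 via λ: add 1, 6.
From 6 via λ: add 3, 11.
From 3 via λ: add 8.
No new states can be added; the closed set is {1, 2, 3, 5, 6, 8, 9, 11}.

{1, 2, 3, 5, 6, 8, 9, 11}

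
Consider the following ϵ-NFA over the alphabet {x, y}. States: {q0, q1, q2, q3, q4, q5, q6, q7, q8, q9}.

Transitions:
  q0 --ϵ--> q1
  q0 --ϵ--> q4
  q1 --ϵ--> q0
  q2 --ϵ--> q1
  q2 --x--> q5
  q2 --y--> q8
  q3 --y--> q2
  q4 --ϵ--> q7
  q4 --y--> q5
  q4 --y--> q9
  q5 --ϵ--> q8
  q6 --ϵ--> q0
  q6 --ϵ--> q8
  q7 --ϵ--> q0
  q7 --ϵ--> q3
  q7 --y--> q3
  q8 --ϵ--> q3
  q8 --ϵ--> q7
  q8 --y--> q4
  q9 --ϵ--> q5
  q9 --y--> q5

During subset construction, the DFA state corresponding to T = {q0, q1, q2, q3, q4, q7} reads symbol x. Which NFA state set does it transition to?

{q0, q1, q3, q4, q5, q7, q8}

q2 on x → {q5}.
No x-transition from q0, q1, q3, q4, q7.
Union after reading x: {q5}.
Now take the ϵ-closure:
From q5 via ϵ: add q8.
From q8 via ϵ: add q3, q7.
From q7 via ϵ: add q0.
From q0 via ϵ: add q1, q4.
No new states can be added; the closed set is {q0, q1, q3, q4, q5, q7, q8}.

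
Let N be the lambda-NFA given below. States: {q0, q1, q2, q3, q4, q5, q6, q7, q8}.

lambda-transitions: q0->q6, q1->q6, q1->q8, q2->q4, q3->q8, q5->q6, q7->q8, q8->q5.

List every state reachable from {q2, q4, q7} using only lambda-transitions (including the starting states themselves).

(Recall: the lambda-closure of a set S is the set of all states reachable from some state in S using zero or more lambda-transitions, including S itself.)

Start with {q2, q4, q7}.
From q7 via lambda: add q8.
From q8 via lambda: add q5.
From q5 via lambda: add q6.
No new states can be added; the closed set is {q2, q4, q5, q6, q7, q8}.

{q2, q4, q5, q6, q7, q8}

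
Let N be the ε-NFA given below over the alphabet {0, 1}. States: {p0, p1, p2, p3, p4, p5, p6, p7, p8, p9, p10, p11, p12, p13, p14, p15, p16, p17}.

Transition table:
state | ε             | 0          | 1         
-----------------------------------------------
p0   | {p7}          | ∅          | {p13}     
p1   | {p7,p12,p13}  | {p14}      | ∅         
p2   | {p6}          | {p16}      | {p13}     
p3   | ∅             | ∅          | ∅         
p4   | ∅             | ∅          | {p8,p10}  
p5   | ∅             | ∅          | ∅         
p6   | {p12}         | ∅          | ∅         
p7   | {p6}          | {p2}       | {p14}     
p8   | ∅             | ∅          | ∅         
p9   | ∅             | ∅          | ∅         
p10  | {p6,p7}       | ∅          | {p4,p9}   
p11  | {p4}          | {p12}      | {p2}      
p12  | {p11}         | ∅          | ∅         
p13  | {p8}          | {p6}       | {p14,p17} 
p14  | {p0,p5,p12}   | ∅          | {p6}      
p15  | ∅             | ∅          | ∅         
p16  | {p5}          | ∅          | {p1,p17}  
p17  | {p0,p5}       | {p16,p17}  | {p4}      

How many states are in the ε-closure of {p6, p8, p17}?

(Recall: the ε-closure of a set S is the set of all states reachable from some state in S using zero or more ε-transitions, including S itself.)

9

Start with {p6, p8, p17}.
From p6 via ε: add p12.
From p17 via ε: add p0, p5.
From p0 via ε: add p7.
From p12 via ε: add p11.
From p11 via ε: add p4.
ε-closure = {p0, p4, p5, p6, p7, p8, p11, p12, p17}, which has 9 states.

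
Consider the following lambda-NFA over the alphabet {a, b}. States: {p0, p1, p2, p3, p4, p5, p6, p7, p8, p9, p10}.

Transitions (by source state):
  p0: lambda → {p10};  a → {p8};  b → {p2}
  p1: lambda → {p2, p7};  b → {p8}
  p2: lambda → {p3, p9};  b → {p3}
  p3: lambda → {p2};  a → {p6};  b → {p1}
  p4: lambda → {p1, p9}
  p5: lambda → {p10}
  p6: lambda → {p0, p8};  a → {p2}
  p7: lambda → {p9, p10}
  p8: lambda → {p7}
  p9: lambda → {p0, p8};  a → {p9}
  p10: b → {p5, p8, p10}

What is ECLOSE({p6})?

{p0, p6, p7, p8, p9, p10}

Start with {p6}.
From p6 via lambda: add p0, p8.
From p0 via lambda: add p10.
From p8 via lambda: add p7.
From p7 via lambda: add p9.
No new states can be added; the closed set is {p0, p6, p7, p8, p9, p10}.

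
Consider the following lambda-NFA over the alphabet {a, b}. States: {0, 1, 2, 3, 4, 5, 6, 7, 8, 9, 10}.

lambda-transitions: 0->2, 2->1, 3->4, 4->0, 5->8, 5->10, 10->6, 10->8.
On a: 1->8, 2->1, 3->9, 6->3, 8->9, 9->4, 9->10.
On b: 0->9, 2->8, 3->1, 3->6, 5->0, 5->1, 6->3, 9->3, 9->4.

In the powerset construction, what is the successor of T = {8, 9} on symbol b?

9 on b → {3, 4}.
No b-transition from 8.
Union after reading b: {3, 4}.
Now take the lambda-closure:
From 4 via lambda: add 0.
From 0 via lambda: add 2.
From 2 via lambda: add 1.
No new states can be added; the closed set is {0, 1, 2, 3, 4}.

{0, 1, 2, 3, 4}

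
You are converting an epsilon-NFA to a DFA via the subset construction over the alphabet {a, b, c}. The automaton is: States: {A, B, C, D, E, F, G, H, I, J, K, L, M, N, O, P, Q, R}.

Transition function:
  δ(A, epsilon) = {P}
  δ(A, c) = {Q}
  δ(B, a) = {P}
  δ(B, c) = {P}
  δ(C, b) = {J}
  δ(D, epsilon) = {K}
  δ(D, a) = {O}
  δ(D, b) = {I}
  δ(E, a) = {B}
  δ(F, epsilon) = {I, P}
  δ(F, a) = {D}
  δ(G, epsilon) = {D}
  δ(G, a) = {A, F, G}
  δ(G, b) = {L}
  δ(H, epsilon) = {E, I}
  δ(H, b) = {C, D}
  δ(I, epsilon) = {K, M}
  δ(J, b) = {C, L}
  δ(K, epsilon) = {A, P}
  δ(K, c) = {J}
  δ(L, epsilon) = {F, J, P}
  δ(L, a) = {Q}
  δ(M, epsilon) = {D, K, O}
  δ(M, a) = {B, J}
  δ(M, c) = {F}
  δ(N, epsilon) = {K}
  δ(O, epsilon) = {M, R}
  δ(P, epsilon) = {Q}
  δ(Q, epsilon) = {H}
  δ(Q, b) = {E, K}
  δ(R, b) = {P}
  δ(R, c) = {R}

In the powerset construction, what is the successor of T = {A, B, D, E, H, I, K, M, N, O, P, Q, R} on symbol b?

D on b → {I}.
H on b → {C, D}.
Q on b → {E, K}.
R on b → {P}.
No b-transition from A, B, E, I, K, M, N, O, P.
Union after reading b: {C, D, E, I, K, P}.
Now take the epsilon-closure:
From I via epsilon: add M.
From K via epsilon: add A.
From P via epsilon: add Q.
From M via epsilon: add O.
From Q via epsilon: add H.
From O via epsilon: add R.
No new states can be added; the closed set is {A, C, D, E, H, I, K, M, O, P, Q, R}.

{A, C, D, E, H, I, K, M, O, P, Q, R}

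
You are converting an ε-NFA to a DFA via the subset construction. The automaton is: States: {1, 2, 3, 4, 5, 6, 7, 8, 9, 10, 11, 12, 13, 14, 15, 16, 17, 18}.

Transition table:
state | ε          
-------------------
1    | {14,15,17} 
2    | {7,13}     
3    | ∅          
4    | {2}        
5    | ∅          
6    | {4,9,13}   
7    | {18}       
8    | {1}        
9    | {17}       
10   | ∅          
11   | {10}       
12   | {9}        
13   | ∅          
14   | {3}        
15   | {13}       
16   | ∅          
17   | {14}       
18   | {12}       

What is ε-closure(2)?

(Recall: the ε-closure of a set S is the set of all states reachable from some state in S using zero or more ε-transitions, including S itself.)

{2, 3, 7, 9, 12, 13, 14, 17, 18}

Start with {2}.
From 2 via ε: add 7, 13.
From 7 via ε: add 18.
From 18 via ε: add 12.
From 12 via ε: add 9.
From 9 via ε: add 17.
From 17 via ε: add 14.
From 14 via ε: add 3.
No new states can be added; the closed set is {2, 3, 7, 9, 12, 13, 14, 17, 18}.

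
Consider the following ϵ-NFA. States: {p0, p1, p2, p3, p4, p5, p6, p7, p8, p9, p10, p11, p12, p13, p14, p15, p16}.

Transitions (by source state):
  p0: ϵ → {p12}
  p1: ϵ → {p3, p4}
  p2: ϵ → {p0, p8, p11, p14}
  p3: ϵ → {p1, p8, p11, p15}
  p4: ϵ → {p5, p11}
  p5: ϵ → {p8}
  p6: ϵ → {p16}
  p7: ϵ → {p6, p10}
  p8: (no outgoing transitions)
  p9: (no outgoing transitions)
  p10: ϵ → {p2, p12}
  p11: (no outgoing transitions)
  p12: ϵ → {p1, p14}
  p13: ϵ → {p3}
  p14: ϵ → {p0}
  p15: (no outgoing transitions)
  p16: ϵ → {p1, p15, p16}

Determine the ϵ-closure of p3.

Start with {p3}.
From p3 via ϵ: add p1, p8, p11, p15.
From p1 via ϵ: add p4.
From p4 via ϵ: add p5.
No new states can be added; the closed set is {p1, p3, p4, p5, p8, p11, p15}.

{p1, p3, p4, p5, p8, p11, p15}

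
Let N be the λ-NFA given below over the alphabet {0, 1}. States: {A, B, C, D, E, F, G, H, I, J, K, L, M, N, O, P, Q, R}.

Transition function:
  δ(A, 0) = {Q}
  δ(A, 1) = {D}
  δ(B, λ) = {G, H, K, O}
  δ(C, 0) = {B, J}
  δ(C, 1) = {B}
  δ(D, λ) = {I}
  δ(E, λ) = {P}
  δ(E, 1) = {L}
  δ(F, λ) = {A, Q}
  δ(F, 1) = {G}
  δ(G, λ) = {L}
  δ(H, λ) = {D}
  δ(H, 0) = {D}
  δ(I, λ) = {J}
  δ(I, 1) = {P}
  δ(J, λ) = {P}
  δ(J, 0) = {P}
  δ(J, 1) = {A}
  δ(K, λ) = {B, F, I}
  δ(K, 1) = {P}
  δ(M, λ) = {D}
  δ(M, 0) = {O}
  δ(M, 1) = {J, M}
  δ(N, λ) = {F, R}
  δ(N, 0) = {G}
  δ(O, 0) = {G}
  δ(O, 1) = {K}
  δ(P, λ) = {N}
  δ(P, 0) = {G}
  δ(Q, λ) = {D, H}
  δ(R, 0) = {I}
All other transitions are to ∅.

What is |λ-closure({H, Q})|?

10

Start with {H, Q}.
From H via λ: add D.
From D via λ: add I.
From I via λ: add J.
From J via λ: add P.
From P via λ: add N.
From N via λ: add F, R.
From F via λ: add A.
λ-closure = {A, D, F, H, I, J, N, P, Q, R}, which has 10 states.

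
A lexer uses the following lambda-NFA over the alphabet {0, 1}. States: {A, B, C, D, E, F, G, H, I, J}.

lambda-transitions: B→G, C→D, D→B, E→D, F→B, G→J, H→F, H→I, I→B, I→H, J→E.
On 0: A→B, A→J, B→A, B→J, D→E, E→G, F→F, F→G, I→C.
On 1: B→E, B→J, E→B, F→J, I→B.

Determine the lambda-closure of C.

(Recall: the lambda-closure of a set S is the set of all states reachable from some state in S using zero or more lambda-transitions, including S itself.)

{B, C, D, E, G, J}

Start with {C}.
From C via lambda: add D.
From D via lambda: add B.
From B via lambda: add G.
From G via lambda: add J.
From J via lambda: add E.
No new states can be added; the closed set is {B, C, D, E, G, J}.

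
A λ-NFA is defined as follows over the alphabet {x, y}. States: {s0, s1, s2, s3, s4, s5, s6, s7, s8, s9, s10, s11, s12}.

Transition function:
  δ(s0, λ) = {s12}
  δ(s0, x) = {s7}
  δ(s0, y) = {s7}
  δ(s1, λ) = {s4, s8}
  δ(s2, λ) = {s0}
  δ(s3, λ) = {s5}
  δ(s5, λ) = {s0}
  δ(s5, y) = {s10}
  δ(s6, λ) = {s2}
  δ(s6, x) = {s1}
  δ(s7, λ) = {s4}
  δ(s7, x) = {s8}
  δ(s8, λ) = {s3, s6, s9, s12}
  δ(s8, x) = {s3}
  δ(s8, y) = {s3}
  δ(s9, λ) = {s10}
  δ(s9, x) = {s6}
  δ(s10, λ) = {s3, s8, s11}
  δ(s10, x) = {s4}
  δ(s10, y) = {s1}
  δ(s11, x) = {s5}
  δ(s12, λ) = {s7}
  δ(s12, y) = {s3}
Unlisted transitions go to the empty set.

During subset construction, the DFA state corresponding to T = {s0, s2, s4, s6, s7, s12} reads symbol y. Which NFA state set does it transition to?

s0 on y → {s7}.
s12 on y → {s3}.
No y-transition from s2, s4, s6, s7.
Union after reading y: {s3, s7}.
Now take the λ-closure:
From s3 via λ: add s5.
From s7 via λ: add s4.
From s5 via λ: add s0.
From s0 via λ: add s12.
No new states can be added; the closed set is {s0, s3, s4, s5, s7, s12}.

{s0, s3, s4, s5, s7, s12}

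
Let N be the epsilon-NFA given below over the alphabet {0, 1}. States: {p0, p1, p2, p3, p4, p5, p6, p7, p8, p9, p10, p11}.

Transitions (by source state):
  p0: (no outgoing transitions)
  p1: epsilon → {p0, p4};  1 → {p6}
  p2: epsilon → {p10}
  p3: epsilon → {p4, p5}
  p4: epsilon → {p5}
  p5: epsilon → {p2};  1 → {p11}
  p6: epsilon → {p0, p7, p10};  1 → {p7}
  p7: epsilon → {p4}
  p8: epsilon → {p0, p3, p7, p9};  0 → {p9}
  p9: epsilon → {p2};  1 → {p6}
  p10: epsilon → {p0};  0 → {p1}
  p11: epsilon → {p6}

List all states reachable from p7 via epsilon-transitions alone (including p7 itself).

Start with {p7}.
From p7 via epsilon: add p4.
From p4 via epsilon: add p5.
From p5 via epsilon: add p2.
From p2 via epsilon: add p10.
From p10 via epsilon: add p0.
No new states can be added; the closed set is {p0, p2, p4, p5, p7, p10}.

{p0, p2, p4, p5, p7, p10}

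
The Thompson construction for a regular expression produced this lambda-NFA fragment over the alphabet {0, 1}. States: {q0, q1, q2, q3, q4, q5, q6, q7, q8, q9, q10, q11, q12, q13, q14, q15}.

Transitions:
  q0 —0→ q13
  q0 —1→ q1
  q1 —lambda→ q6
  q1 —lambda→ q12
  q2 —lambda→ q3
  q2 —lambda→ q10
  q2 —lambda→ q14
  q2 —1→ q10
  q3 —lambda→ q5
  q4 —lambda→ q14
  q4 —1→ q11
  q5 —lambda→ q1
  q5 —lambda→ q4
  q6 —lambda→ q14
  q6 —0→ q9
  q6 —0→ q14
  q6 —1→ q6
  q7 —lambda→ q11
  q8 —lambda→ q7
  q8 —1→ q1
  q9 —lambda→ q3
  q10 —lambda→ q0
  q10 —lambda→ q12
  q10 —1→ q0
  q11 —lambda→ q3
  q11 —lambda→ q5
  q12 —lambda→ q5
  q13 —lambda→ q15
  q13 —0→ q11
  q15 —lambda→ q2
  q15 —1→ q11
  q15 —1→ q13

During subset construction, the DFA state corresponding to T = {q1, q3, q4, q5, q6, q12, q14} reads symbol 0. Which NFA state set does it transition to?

q6 on 0 → {q9, q14}.
No 0-transition from q1, q3, q4, q5, q12, q14.
Union after reading 0: {q9, q14}.
Now take the lambda-closure:
From q9 via lambda: add q3.
From q3 via lambda: add q5.
From q5 via lambda: add q1, q4.
From q1 via lambda: add q6, q12.
No new states can be added; the closed set is {q1, q3, q4, q5, q6, q9, q12, q14}.

{q1, q3, q4, q5, q6, q9, q12, q14}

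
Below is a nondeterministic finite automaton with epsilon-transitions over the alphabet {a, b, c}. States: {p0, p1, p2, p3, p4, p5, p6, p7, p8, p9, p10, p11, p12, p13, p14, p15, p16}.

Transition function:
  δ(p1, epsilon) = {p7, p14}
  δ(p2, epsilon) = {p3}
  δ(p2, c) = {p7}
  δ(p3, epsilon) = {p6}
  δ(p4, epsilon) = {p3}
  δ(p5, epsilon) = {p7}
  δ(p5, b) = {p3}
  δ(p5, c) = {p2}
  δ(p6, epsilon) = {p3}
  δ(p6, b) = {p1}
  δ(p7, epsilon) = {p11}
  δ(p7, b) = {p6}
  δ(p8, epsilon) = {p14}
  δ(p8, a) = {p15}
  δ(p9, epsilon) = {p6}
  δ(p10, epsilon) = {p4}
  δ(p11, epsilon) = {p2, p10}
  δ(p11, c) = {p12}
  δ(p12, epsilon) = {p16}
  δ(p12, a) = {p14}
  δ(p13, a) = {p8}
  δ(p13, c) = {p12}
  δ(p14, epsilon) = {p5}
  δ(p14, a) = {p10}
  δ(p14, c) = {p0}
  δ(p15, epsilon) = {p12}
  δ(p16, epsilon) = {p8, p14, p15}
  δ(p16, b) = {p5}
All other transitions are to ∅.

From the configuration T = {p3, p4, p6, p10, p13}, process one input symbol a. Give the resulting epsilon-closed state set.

p13 on a → {p8}.
No a-transition from p3, p4, p6, p10.
Union after reading a: {p8}.
Now take the epsilon-closure:
From p8 via epsilon: add p14.
From p14 via epsilon: add p5.
From p5 via epsilon: add p7.
From p7 via epsilon: add p11.
From p11 via epsilon: add p2, p10.
From p2 via epsilon: add p3.
From p10 via epsilon: add p4.
From p3 via epsilon: add p6.
No new states can be added; the closed set is {p2, p3, p4, p5, p6, p7, p8, p10, p11, p14}.

{p2, p3, p4, p5, p6, p7, p8, p10, p11, p14}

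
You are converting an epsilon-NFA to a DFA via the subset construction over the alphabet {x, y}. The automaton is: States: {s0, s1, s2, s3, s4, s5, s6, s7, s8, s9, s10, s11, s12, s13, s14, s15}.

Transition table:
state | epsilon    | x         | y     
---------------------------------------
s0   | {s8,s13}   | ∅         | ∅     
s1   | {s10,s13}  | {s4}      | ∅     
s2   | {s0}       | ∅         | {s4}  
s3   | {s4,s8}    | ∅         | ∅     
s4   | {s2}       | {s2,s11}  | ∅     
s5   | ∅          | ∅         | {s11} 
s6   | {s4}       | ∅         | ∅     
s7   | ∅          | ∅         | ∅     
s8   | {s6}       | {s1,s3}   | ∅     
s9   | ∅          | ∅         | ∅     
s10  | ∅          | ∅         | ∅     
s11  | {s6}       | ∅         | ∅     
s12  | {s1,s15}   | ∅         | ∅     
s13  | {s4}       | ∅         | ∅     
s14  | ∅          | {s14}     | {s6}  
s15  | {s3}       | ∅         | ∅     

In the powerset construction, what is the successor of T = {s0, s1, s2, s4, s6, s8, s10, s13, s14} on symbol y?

s2 on y → {s4}.
s14 on y → {s6}.
No y-transition from s0, s1, s4, s6, s8, s10, s13.
Union after reading y: {s4, s6}.
Now take the epsilon-closure:
From s4 via epsilon: add s2.
From s2 via epsilon: add s0.
From s0 via epsilon: add s8, s13.
No new states can be added; the closed set is {s0, s2, s4, s6, s8, s13}.

{s0, s2, s4, s6, s8, s13}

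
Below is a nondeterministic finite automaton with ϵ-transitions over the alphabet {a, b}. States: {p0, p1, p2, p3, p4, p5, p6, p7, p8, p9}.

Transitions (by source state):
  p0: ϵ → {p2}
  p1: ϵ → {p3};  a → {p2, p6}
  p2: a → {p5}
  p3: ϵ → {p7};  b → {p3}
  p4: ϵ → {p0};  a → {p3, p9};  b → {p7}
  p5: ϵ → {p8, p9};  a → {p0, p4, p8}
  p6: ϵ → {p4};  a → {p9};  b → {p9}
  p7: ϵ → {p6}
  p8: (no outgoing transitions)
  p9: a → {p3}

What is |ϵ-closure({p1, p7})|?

7

Start with {p1, p7}.
From p1 via ϵ: add p3.
From p7 via ϵ: add p6.
From p6 via ϵ: add p4.
From p4 via ϵ: add p0.
From p0 via ϵ: add p2.
ϵ-closure = {p0, p1, p2, p3, p4, p6, p7}, which has 7 states.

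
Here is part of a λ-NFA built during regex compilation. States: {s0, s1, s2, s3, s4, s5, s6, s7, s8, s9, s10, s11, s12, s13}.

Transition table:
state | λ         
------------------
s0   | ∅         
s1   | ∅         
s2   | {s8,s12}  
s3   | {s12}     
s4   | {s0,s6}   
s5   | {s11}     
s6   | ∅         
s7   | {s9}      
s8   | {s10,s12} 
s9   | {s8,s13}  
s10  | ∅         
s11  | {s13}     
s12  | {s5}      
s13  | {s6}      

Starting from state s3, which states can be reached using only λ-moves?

{s3, s5, s6, s11, s12, s13}

Start with {s3}.
From s3 via λ: add s12.
From s12 via λ: add s5.
From s5 via λ: add s11.
From s11 via λ: add s13.
From s13 via λ: add s6.
No new states can be added; the closed set is {s3, s5, s6, s11, s12, s13}.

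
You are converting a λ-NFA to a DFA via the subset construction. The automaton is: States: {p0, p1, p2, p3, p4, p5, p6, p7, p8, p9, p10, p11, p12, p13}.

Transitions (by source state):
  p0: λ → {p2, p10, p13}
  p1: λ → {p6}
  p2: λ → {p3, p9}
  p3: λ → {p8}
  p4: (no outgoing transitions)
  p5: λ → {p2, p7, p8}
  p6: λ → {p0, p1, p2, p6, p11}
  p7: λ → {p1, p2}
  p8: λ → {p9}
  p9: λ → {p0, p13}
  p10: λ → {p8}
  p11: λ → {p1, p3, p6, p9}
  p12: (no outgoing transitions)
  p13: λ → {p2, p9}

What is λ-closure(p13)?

Start with {p13}.
From p13 via λ: add p2, p9.
From p2 via λ: add p3.
From p9 via λ: add p0.
From p0 via λ: add p10.
From p3 via λ: add p8.
No new states can be added; the closed set is {p0, p2, p3, p8, p9, p10, p13}.

{p0, p2, p3, p8, p9, p10, p13}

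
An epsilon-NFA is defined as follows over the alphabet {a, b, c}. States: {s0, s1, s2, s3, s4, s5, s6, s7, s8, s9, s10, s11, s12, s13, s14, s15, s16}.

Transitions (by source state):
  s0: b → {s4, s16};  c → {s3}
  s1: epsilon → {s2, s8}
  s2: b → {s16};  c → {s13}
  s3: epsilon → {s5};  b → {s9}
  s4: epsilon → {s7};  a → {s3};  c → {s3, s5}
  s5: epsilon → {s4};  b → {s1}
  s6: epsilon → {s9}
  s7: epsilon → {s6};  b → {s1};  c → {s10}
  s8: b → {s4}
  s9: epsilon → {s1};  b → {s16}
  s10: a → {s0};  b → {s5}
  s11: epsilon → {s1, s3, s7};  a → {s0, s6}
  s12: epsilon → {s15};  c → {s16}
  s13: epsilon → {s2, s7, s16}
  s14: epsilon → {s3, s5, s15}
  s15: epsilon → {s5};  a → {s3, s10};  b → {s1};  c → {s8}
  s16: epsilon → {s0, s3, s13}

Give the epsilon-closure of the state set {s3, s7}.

Start with {s3, s7}.
From s3 via epsilon: add s5.
From s7 via epsilon: add s6.
From s5 via epsilon: add s4.
From s6 via epsilon: add s9.
From s9 via epsilon: add s1.
From s1 via epsilon: add s2, s8.
No new states can be added; the closed set is {s1, s2, s3, s4, s5, s6, s7, s8, s9}.

{s1, s2, s3, s4, s5, s6, s7, s8, s9}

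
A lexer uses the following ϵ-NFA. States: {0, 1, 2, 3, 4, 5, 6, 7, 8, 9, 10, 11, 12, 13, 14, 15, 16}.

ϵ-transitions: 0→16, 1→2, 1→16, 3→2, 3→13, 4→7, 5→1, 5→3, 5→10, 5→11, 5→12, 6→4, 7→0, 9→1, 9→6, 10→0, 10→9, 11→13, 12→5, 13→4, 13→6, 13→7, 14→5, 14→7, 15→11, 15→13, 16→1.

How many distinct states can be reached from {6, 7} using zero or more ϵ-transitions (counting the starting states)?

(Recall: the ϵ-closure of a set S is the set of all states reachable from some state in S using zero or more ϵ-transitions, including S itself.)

Start with {6, 7}.
From 6 via ϵ: add 4.
From 7 via ϵ: add 0.
From 0 via ϵ: add 16.
From 16 via ϵ: add 1.
From 1 via ϵ: add 2.
ϵ-closure = {0, 1, 2, 4, 6, 7, 16}, which has 7 states.

7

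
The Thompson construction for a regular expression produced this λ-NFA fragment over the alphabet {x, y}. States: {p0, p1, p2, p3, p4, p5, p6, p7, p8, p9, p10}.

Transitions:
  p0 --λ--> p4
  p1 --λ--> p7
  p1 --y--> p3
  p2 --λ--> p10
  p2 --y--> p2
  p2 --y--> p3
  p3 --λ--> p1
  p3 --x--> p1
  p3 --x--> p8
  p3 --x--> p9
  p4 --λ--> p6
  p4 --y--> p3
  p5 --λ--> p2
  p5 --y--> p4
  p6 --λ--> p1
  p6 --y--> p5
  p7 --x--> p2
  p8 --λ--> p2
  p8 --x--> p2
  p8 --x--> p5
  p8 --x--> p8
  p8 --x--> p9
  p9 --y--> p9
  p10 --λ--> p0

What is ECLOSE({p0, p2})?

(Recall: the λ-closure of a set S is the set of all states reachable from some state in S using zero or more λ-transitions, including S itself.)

{p0, p1, p2, p4, p6, p7, p10}

Start with {p0, p2}.
From p0 via λ: add p4.
From p2 via λ: add p10.
From p4 via λ: add p6.
From p6 via λ: add p1.
From p1 via λ: add p7.
No new states can be added; the closed set is {p0, p1, p2, p4, p6, p7, p10}.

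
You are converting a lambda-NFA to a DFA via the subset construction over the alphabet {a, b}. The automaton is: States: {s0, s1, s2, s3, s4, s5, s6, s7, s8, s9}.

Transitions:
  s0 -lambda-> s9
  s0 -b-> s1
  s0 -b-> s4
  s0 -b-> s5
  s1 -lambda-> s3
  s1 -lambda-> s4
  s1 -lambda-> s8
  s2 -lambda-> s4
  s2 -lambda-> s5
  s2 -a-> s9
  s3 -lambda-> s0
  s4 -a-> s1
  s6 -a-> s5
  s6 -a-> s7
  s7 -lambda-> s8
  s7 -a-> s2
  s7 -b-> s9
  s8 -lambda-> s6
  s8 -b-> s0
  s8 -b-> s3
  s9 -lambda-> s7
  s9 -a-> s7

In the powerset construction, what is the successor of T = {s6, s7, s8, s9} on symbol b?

s7 on b → {s9}.
s8 on b → {s0, s3}.
No b-transition from s6, s9.
Union after reading b: {s0, s3, s9}.
Now take the lambda-closure:
From s9 via lambda: add s7.
From s7 via lambda: add s8.
From s8 via lambda: add s6.
No new states can be added; the closed set is {s0, s3, s6, s7, s8, s9}.

{s0, s3, s6, s7, s8, s9}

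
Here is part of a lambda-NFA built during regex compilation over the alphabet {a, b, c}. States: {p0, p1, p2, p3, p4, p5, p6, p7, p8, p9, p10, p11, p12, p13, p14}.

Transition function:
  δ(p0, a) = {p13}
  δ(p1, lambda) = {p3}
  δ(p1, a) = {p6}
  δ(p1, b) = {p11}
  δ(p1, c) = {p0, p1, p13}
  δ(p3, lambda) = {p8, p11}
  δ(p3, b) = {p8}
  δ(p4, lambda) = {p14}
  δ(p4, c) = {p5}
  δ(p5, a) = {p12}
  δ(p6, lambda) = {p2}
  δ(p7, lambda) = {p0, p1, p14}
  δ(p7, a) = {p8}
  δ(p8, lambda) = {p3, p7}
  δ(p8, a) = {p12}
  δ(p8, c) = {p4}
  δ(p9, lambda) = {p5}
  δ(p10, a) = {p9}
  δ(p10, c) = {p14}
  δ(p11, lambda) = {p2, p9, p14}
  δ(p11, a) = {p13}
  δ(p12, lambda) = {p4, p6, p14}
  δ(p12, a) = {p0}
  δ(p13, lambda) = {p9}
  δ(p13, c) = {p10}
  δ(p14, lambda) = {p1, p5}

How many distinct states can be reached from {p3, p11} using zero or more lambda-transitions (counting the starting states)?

10

Start with {p3, p11}.
From p3 via lambda: add p8.
From p11 via lambda: add p2, p9, p14.
From p8 via lambda: add p7.
From p9 via lambda: add p5.
From p14 via lambda: add p1.
From p7 via lambda: add p0.
lambda-closure = {p0, p1, p2, p3, p5, p7, p8, p9, p11, p14}, which has 10 states.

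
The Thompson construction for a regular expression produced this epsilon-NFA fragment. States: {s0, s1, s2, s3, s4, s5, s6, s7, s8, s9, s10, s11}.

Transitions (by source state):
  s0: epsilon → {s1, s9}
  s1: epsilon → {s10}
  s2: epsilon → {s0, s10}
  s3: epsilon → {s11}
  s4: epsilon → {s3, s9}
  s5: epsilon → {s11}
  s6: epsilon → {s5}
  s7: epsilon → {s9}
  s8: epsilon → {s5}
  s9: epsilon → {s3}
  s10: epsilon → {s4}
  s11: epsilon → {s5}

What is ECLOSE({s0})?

Start with {s0}.
From s0 via epsilon: add s1, s9.
From s1 via epsilon: add s10.
From s9 via epsilon: add s3.
From s3 via epsilon: add s11.
From s10 via epsilon: add s4.
From s11 via epsilon: add s5.
No new states can be added; the closed set is {s0, s1, s3, s4, s5, s9, s10, s11}.

{s0, s1, s3, s4, s5, s9, s10, s11}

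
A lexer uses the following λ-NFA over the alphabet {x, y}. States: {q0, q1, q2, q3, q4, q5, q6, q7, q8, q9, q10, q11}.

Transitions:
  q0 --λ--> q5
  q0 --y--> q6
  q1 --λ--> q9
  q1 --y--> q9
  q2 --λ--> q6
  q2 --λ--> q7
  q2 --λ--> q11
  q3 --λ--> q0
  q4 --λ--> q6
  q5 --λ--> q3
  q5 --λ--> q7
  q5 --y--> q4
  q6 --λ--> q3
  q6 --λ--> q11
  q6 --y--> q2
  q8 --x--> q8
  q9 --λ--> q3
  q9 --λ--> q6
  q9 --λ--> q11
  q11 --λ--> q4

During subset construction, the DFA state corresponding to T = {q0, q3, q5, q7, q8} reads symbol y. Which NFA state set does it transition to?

{q0, q3, q4, q5, q6, q7, q11}

q0 on y → {q6}.
q5 on y → {q4}.
No y-transition from q3, q7, q8.
Union after reading y: {q4, q6}.
Now take the λ-closure:
From q6 via λ: add q3, q11.
From q3 via λ: add q0.
From q0 via λ: add q5.
From q5 via λ: add q7.
No new states can be added; the closed set is {q0, q3, q4, q5, q6, q7, q11}.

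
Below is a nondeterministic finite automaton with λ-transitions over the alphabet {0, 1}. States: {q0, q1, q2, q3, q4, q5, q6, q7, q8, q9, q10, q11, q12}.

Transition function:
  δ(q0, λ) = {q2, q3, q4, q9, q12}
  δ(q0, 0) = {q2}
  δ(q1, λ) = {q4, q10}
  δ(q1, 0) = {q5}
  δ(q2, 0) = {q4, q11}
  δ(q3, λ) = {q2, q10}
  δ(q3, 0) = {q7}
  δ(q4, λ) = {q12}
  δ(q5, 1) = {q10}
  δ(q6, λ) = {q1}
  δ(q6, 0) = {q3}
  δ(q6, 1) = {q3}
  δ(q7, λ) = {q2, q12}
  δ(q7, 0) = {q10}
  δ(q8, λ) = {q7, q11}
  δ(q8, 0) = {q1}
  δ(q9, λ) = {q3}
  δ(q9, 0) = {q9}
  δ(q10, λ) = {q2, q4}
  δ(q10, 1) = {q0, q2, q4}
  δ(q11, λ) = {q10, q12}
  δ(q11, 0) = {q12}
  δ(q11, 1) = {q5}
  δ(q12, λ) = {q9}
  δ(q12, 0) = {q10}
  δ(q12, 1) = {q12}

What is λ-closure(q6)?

{q1, q2, q3, q4, q6, q9, q10, q12}

Start with {q6}.
From q6 via λ: add q1.
From q1 via λ: add q4, q10.
From q4 via λ: add q12.
From q10 via λ: add q2.
From q12 via λ: add q9.
From q9 via λ: add q3.
No new states can be added; the closed set is {q1, q2, q3, q4, q6, q9, q10, q12}.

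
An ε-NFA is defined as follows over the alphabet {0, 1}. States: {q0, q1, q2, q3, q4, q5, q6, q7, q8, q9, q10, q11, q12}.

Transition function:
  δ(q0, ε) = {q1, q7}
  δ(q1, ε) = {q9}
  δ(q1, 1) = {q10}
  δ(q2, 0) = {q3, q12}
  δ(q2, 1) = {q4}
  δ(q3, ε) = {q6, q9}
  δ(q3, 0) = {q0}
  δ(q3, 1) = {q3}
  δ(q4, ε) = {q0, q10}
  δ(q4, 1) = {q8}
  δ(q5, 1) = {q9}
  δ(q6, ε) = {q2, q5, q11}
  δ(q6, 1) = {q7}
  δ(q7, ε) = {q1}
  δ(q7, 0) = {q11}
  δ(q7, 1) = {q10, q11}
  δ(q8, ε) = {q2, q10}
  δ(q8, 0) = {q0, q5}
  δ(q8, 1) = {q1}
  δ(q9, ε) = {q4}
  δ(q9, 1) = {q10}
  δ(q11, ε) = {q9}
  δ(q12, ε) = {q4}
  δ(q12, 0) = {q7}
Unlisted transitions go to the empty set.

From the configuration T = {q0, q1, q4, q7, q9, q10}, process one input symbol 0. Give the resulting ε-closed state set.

{q0, q1, q4, q7, q9, q10, q11}

q7 on 0 → {q11}.
No 0-transition from q0, q1, q4, q9, q10.
Union after reading 0: {q11}.
Now take the ε-closure:
From q11 via ε: add q9.
From q9 via ε: add q4.
From q4 via ε: add q0, q10.
From q0 via ε: add q1, q7.
No new states can be added; the closed set is {q0, q1, q4, q7, q9, q10, q11}.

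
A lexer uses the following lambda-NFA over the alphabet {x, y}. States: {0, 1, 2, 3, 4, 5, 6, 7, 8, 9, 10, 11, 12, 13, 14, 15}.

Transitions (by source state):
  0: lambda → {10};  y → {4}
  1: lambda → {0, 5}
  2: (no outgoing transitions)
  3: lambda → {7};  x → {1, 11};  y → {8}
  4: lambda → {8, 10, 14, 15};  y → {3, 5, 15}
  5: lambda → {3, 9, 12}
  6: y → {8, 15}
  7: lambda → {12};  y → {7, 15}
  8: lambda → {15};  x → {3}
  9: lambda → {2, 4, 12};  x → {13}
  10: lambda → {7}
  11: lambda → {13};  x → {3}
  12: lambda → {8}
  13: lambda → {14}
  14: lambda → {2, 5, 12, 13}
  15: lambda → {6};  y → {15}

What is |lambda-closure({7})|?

5

Start with {7}.
From 7 via lambda: add 12.
From 12 via lambda: add 8.
From 8 via lambda: add 15.
From 15 via lambda: add 6.
lambda-closure = {6, 7, 8, 12, 15}, which has 5 states.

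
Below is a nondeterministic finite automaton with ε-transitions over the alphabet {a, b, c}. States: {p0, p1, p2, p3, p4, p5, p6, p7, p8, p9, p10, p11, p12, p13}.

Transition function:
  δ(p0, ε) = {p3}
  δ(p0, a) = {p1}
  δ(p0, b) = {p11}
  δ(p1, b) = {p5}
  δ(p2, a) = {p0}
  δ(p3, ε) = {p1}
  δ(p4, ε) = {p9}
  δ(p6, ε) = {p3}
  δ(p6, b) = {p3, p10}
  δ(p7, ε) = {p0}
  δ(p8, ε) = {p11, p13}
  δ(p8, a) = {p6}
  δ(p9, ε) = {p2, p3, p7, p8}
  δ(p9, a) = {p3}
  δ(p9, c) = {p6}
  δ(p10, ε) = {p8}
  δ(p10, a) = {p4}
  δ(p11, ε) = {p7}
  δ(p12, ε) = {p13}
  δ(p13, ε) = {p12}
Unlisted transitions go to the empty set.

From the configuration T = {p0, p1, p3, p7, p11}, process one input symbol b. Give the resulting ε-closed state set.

{p0, p1, p3, p5, p7, p11}

p0 on b → {p11}.
p1 on b → {p5}.
No b-transition from p3, p7, p11.
Union after reading b: {p5, p11}.
Now take the ε-closure:
From p11 via ε: add p7.
From p7 via ε: add p0.
From p0 via ε: add p3.
From p3 via ε: add p1.
No new states can be added; the closed set is {p0, p1, p3, p5, p7, p11}.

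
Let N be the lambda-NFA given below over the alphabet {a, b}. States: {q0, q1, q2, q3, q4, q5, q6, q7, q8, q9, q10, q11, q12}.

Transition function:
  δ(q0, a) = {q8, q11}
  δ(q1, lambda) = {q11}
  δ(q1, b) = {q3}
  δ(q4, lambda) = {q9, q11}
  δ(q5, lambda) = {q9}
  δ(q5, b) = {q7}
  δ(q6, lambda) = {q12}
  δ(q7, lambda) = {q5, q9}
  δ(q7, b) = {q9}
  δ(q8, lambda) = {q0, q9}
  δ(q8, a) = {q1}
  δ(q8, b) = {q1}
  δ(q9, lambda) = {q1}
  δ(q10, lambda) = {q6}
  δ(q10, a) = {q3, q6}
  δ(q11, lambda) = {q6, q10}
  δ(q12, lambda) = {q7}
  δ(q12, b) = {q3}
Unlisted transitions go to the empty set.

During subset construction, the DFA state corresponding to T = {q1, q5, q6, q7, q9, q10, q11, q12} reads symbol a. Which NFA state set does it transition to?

q10 on a → {q3, q6}.
No a-transition from q1, q5, q6, q7, q9, q11, q12.
Union after reading a: {q3, q6}.
Now take the lambda-closure:
From q6 via lambda: add q12.
From q12 via lambda: add q7.
From q7 via lambda: add q5, q9.
From q9 via lambda: add q1.
From q1 via lambda: add q11.
From q11 via lambda: add q10.
No new states can be added; the closed set is {q1, q3, q5, q6, q7, q9, q10, q11, q12}.

{q1, q3, q5, q6, q7, q9, q10, q11, q12}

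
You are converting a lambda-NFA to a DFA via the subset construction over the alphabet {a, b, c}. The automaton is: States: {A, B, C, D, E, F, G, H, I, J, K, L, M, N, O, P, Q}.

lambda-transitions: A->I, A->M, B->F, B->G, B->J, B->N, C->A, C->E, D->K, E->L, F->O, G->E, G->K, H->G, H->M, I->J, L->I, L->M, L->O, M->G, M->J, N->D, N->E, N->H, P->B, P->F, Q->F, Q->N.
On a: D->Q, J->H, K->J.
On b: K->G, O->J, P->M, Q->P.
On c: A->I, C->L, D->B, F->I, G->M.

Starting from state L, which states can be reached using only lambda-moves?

{E, G, I, J, K, L, M, O}

Start with {L}.
From L via lambda: add I, M, O.
From I via lambda: add J.
From M via lambda: add G.
From G via lambda: add E, K.
No new states can be added; the closed set is {E, G, I, J, K, L, M, O}.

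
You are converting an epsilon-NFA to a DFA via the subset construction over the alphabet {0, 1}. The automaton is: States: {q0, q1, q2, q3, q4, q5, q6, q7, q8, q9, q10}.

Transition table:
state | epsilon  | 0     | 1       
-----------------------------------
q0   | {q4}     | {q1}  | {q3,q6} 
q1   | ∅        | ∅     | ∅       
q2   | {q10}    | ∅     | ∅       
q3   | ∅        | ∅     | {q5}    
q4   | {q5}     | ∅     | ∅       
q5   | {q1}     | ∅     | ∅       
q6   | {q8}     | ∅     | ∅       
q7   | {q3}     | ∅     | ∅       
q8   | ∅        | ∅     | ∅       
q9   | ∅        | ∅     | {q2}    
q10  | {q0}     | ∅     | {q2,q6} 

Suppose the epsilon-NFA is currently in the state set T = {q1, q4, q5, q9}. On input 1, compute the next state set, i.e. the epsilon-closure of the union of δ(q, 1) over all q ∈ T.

q9 on 1 → {q2}.
No 1-transition from q1, q4, q5.
Union after reading 1: {q2}.
Now take the epsilon-closure:
From q2 via epsilon: add q10.
From q10 via epsilon: add q0.
From q0 via epsilon: add q4.
From q4 via epsilon: add q5.
From q5 via epsilon: add q1.
No new states can be added; the closed set is {q0, q1, q2, q4, q5, q10}.

{q0, q1, q2, q4, q5, q10}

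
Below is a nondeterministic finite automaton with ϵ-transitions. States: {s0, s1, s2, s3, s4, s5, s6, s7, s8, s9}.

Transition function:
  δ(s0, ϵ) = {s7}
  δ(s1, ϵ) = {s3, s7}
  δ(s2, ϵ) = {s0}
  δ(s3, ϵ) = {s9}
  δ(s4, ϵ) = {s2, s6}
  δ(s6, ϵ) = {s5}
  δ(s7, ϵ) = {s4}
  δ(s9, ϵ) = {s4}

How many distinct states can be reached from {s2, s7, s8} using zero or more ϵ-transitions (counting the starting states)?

Start with {s2, s7, s8}.
From s2 via ϵ: add s0.
From s7 via ϵ: add s4.
From s4 via ϵ: add s6.
From s6 via ϵ: add s5.
ϵ-closure = {s0, s2, s4, s5, s6, s7, s8}, which has 7 states.

7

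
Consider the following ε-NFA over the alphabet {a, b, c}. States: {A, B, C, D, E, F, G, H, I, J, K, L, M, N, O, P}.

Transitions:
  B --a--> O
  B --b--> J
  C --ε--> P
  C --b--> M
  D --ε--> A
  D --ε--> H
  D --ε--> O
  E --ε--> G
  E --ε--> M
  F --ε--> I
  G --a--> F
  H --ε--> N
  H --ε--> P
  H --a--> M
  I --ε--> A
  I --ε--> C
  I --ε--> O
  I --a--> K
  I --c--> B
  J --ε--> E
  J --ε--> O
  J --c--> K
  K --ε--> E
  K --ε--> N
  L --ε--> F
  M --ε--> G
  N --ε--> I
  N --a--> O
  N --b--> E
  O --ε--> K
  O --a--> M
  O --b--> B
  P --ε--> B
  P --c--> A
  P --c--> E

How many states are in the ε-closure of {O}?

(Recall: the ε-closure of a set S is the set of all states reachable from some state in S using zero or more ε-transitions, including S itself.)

11

Start with {O}.
From O via ε: add K.
From K via ε: add E, N.
From E via ε: add G, M.
From N via ε: add I.
From I via ε: add A, C.
From C via ε: add P.
From P via ε: add B.
ε-closure = {A, B, C, E, G, I, K, M, N, O, P}, which has 11 states.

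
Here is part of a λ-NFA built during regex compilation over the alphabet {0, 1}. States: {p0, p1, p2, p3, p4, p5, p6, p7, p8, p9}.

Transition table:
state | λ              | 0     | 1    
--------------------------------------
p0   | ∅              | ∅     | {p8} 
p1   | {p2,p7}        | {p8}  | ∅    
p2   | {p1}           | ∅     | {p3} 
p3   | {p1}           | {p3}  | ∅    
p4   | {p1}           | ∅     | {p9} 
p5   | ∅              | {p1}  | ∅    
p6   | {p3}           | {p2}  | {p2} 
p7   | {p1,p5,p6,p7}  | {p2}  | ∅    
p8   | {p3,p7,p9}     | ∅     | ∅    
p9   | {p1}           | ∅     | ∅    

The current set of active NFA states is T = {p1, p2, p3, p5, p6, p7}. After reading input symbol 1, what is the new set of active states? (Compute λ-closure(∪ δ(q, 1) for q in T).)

{p1, p2, p3, p5, p6, p7}

p2 on 1 → {p3}.
p6 on 1 → {p2}.
No 1-transition from p1, p3, p5, p7.
Union after reading 1: {p2, p3}.
Now take the λ-closure:
From p2 via λ: add p1.
From p1 via λ: add p7.
From p7 via λ: add p5, p6.
No new states can be added; the closed set is {p1, p2, p3, p5, p6, p7}.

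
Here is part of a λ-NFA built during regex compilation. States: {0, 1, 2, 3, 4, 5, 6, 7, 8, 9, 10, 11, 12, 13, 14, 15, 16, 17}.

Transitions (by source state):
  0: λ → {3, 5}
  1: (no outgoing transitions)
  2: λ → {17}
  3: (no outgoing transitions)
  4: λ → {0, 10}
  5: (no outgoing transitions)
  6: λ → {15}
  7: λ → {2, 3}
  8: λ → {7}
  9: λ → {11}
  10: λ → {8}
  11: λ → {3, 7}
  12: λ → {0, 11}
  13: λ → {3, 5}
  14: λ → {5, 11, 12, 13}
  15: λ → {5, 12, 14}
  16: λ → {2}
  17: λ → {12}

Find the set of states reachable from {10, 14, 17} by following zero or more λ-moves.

{0, 2, 3, 5, 7, 8, 10, 11, 12, 13, 14, 17}

Start with {10, 14, 17}.
From 10 via λ: add 8.
From 14 via λ: add 5, 11, 12, 13.
From 8 via λ: add 7.
From 11 via λ: add 3.
From 12 via λ: add 0.
From 7 via λ: add 2.
No new states can be added; the closed set is {0, 2, 3, 5, 7, 8, 10, 11, 12, 13, 14, 17}.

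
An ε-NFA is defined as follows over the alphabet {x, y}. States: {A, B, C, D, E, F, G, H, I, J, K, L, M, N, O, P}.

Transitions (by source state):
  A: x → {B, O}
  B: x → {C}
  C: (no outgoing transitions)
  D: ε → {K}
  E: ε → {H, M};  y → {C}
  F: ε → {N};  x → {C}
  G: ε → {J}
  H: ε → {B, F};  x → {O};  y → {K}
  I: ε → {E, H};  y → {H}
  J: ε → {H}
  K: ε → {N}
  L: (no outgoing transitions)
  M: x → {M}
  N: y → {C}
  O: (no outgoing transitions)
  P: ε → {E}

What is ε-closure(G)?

Start with {G}.
From G via ε: add J.
From J via ε: add H.
From H via ε: add B, F.
From F via ε: add N.
No new states can be added; the closed set is {B, F, G, H, J, N}.

{B, F, G, H, J, N}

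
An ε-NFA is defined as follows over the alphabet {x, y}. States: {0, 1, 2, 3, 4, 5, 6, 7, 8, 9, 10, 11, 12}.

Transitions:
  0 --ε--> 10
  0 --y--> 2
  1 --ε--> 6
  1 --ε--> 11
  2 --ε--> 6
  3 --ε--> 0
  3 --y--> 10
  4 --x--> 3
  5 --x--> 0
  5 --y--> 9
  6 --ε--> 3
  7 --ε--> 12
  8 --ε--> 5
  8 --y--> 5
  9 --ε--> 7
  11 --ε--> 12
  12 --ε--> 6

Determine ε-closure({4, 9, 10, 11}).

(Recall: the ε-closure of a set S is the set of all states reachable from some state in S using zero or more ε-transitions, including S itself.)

{0, 3, 4, 6, 7, 9, 10, 11, 12}

Start with {4, 9, 10, 11}.
From 9 via ε: add 7.
From 11 via ε: add 12.
From 12 via ε: add 6.
From 6 via ε: add 3.
From 3 via ε: add 0.
No new states can be added; the closed set is {0, 3, 4, 6, 7, 9, 10, 11, 12}.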